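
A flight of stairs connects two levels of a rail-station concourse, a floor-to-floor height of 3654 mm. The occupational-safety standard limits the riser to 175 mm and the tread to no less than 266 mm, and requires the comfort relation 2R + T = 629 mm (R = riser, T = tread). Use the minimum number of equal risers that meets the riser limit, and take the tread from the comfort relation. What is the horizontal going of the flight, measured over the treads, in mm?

At most 175 each: 3654/175 = 20.88, giving 21 risers.
Riser R = 3654 / 21 = 174 mm, within the 175 mm limit.
T = 629 − 2·174 = 281 mm, which satisfies the 266 mm minimum.
Going = (21 − 1) × 281 = 5620 mm.

5620 mm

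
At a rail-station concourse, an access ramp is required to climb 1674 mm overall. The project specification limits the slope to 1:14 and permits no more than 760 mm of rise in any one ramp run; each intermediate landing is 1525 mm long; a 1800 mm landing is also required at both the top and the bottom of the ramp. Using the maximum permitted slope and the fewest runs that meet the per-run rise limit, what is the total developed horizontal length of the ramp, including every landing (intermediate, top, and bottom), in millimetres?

At most 760 each: 1674/760 = 2.20, giving 3 ramp runs. That means 2 intermediate landings.
Ramp run (horizontal) at 1:14: 1674 × 14 = 23436 mm.
2 intermediate landings contribute 2 × 1525 = 3050 mm.
Top and bottom landings: 2 × 1800 = 3600 mm.
Total = 23436 + 3050 + 3600 = 30086 mm.

30086 mm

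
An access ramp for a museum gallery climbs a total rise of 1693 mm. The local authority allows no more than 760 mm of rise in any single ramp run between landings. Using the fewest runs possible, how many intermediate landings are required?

1693 / 760 = 2.23, so 3 ramp runs are needed.
3 runs are separated by 2 intermediate landings.

2 intermediate landings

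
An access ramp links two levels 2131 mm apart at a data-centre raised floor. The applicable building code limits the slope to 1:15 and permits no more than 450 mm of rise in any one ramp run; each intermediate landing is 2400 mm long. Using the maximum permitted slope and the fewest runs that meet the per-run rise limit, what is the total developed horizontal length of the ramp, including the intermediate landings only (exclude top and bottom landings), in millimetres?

2131 / 450 = 4.74, so 5 ramp runs are needed. That means 4 intermediate landings.
Horizontal run for 2131 mm of rise at 1:15 is 2131 × 15 = 31965 mm.
Intermediate landings: 4 × 2400 = 9600 mm.
Developed length = 31965 + 9600 = 41565 mm.

41565 mm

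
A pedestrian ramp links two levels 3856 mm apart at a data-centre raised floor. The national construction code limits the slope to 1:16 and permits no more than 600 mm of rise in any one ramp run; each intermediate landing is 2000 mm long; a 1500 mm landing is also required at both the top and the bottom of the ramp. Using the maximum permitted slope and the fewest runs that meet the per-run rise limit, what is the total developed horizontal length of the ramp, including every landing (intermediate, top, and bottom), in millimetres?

3856 / 600 = 6.43, so 7 ramp runs are needed. That means 6 intermediate landings.
Ramp run (horizontal) at 1:16: 3856 × 16 = 61696 mm.
6 intermediate landings contribute 6 × 2000 = 12000 mm.
Top and bottom landings: 2 × 1500 = 3000 mm.
Total = 61696 + 12000 + 3000 = 76696 mm.

76696 mm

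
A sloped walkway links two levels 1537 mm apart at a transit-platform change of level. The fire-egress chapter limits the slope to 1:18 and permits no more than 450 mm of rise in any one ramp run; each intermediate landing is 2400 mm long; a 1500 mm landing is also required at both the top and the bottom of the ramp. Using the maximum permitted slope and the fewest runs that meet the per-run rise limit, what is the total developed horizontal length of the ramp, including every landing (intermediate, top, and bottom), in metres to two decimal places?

1537 / 450 = 3.416 → round up to 4 ramp runs. That means 3 intermediate landings.
Ramp run (horizontal) at 1:18: 1537 × 18 = 27666 mm.
Intermediate landings: 3 × 2400 = 7200 mm.
Top and bottom landings: 2 × 1500 = 3000 mm.
Total = 27666 + 7200 + 3000 = 37866 mm.
= 37.87 m.

37.87 m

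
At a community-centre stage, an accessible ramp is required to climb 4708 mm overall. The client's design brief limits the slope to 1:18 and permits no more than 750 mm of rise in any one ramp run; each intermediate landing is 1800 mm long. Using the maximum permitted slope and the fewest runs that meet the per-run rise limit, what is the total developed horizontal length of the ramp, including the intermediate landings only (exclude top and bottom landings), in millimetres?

95544 mm

4708 / 750 = 6.28, so 7 ramp runs are needed. That means 6 intermediate landings.
Ramp run (horizontal) at 1:18: 4708 × 18 = 84744 mm.
Intermediate landings: 6 × 1800 = 10800 mm.
Total developed length = 84744 + 10800 = 95544 mm.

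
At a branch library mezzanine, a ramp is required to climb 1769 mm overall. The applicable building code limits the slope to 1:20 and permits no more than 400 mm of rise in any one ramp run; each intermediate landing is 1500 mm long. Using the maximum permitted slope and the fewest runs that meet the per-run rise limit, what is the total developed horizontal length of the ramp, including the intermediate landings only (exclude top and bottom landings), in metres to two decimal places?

41.38 m

⌈1769/400⌉ = 5 ramp runs. That means 4 intermediate landings.
Horizontal run for 1769 mm of rise at 1:20 is 1769 × 20 = 35380 mm.
4 intermediate landings contribute 4 × 1500 = 6000 mm.
Developed length = 35380 + 6000 = 41380 mm.
= 41.38 m.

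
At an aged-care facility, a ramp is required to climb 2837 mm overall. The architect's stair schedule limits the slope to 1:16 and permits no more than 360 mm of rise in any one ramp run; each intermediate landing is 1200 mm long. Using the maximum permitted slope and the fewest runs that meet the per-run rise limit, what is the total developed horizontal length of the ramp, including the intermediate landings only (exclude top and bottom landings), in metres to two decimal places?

53.79 m

2837 / 360 = 7.881 → round up to 8 ramp runs. That means 7 intermediate landings.
Horizontal run for 2837 mm of rise at 1:16 is 2837 × 16 = 45392 mm.
7 intermediate landings contribute 7 × 1200 = 8400 mm.
Total developed length = 45392 + 8400 = 53792 mm.
= 53.79 m.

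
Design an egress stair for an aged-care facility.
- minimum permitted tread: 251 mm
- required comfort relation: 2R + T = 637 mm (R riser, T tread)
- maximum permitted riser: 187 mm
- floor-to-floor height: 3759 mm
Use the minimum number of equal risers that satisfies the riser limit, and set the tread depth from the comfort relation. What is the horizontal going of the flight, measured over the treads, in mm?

⌈3759/187⌉ = 21 risers.
Riser R = 3759 / 21 = 179 mm, within the 187 mm limit.
T = 637 − 2·179 = 279 mm, which satisfies the 251 mm minimum.
Treads = 21 − 1 = 20; going = 20 × 279 = 5580 mm.

5580 mm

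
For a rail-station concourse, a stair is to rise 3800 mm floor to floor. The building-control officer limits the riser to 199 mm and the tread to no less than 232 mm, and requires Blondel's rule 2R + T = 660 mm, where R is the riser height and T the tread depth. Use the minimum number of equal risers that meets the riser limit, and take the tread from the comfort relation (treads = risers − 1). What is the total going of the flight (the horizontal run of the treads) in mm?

3800 / 199 = 19.10, so 20 risers are needed.
R = 3800 ÷ 20 = 190 mm.
Tread T = 660 − 2 × 190 = 280 mm (≥ 232 mm).
Treads = 20 − 1 = 19; going = 19 × 280 = 5320 mm.

5320 mm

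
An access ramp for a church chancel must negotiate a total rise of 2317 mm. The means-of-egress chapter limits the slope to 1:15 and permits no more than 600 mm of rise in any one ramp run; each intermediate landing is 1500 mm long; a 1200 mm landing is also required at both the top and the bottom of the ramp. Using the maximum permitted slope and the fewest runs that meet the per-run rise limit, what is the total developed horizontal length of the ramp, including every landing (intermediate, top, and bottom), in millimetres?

2317 / 600 = 3.862 → round up to 4 ramp runs. That means 3 intermediate landings.
Horizontal run for 2317 mm of rise at 1:15 is 2317 × 15 = 34755 mm.
3 intermediate landings contribute 3 × 1500 = 4500 mm.
Top and bottom landings: 2 × 1200 = 2400 mm.
Total = 34755 + 4500 + 2400 = 41655 mm.

41655 mm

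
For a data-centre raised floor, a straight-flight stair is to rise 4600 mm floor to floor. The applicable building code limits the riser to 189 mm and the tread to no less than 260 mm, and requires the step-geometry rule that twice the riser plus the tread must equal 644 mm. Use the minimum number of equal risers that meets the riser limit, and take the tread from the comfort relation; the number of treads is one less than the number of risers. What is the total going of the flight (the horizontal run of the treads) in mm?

4600 / 189 = 24.339 → round up to 25 risers.
Each riser is 4600/25 = 184 mm (≤ 189 mm).
Tread T = 644 − 2 × 184 = 276 mm (≥ 260 mm).
Going = (25 − 1) × 276 = 6624 mm.

6624 mm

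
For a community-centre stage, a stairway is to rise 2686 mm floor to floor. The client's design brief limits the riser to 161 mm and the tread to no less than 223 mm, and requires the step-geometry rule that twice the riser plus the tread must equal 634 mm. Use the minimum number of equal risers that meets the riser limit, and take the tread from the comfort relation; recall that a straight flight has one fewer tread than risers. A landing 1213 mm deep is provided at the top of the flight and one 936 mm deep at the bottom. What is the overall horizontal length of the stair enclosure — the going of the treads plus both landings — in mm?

2686 / 161 = 16.68, so 17 risers are needed.
R = 2686 ÷ 17 = 158 mm.
Tread T = 634 − 2 × 158 = 318 mm (≥ 223 mm).
17 risers give 16 treads; going = 16 × 318 = 5088 mm.
Enclosure = 5088 + 1213 + 936 = 7237 mm.

7237 mm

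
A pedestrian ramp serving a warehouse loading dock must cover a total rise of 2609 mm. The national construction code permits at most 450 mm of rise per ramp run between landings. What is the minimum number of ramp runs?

6 runs

At most 450 each: 2609/450 = 5.80, giving 6 ramp runs.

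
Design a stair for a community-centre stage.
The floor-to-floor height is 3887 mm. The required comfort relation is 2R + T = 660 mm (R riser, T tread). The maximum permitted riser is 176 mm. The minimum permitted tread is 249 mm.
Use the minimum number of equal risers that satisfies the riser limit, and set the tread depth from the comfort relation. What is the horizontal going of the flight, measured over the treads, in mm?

3887 / 176 = 22.09, so 23 risers are needed.
Riser R = 3887 / 23 = 169 mm, within the 176 mm limit.
From 2R + T = 660: T = 660 − 338 = 322 mm.
Treads = 23 − 1 = 22; going = 22 × 322 = 7084 mm.

7084 mm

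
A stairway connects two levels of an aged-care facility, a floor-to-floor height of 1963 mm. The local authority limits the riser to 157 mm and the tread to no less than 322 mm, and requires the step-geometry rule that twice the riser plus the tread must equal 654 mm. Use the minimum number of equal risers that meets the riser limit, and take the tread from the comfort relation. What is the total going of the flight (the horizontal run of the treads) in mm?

4224 mm

⌈1963/157⌉ = 13 risers.
Riser R = 1963 / 13 = 151 mm, within the 157 mm limit.
From 2R + T = 654: T = 654 − 302 = 352 mm.
Going = (13 − 1) × 352 = 4224 mm.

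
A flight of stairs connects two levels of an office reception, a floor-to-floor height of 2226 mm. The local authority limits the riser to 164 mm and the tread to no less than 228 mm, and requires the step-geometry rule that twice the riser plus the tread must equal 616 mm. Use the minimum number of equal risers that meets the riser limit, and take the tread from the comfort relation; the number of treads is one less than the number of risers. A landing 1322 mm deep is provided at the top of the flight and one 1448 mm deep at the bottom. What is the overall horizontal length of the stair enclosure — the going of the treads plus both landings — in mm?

6644 mm

2226 / 164 = 13.573 → round up to 14 risers.
R = 2226 ÷ 14 = 159 mm.
T = 616 − 2·159 = 298 mm, which satisfies the 228 mm minimum.
Going = (14 − 1) × 298 = 3874 mm.
Add landings: 3874 + 1322 + 1448 = 6644 mm.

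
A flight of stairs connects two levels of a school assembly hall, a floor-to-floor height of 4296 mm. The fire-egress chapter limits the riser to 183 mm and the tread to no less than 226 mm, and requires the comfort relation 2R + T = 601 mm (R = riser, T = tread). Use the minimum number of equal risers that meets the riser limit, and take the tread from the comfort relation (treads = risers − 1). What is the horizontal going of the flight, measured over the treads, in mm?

4296 / 183 = 23.475 → round up to 24 risers.
Riser R = 4296 / 24 = 179 mm, within the 183 mm limit.
Tread T = 601 − 2 × 179 = 243 mm (≥ 226 mm).
24 risers give 23 treads; going = 23 × 243 = 5589 mm.

5589 mm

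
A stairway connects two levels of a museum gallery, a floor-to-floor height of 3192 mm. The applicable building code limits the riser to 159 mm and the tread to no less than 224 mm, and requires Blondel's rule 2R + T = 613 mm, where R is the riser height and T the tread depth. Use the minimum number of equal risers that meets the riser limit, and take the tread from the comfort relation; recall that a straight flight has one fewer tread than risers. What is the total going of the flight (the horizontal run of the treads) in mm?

6180 mm

3192 / 159 = 20.075 → round up to 21 risers.
R = 3192 ÷ 21 = 152 mm.
T = 613 − 2·152 = 309 mm, which satisfies the 224 mm minimum.
21 risers give 20 treads; going = 20 × 309 = 6180 mm.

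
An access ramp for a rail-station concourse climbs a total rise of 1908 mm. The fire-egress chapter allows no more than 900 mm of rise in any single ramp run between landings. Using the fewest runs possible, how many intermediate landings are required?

⌈1908/900⌉ = 3 ramp runs.
3 runs are separated by 2 intermediate landings.

2 intermediate landings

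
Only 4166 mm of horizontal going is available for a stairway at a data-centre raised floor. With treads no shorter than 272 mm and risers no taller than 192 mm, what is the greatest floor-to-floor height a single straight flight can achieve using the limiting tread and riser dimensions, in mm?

3072 mm

Treads that fit: ⌊4166 / 272⌋ = 15.
Risers = treads + 1 = 16.
Maximum height = 16 × 192 = 3072 mm.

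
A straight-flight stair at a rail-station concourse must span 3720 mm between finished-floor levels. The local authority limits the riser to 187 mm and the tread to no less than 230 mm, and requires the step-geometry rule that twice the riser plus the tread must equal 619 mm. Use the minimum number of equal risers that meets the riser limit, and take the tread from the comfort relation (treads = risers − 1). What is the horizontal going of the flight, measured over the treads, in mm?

3720 / 187 = 19.89, so 20 risers are needed.
R = 3720 ÷ 20 = 186 mm.
T = 619 − 2·186 = 247 mm, which satisfies the 230 mm minimum.
Going = (20 − 1) × 247 = 4693 mm.

4693 mm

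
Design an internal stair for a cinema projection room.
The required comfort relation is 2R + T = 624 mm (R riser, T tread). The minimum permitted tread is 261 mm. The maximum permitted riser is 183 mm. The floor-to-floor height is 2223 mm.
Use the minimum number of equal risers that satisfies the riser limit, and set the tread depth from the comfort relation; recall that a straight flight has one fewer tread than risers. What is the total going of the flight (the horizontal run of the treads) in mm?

3384 mm

⌈2223/183⌉ = 13 risers.
Each riser is 2223/13 = 171 mm (≤ 183 mm).
From 2R + T = 624: T = 624 − 342 = 282 mm.
13 risers give 12 treads; going = 12 × 282 = 3384 mm.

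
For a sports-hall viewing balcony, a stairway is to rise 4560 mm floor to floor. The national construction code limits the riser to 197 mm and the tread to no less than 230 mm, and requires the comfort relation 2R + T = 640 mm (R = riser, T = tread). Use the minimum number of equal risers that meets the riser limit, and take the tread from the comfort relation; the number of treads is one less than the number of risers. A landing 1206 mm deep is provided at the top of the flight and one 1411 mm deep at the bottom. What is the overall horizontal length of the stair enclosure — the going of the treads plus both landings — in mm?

4560 / 197 = 23.147 → round up to 24 risers.
Each riser is 4560/24 = 190 mm (≤ 197 mm).
From 2R + T = 640: T = 640 − 380 = 260 mm.
Treads = 24 − 1 = 23; going = 23 × 260 = 5980 mm.
Enclosure = 5980 + 1206 + 1411 = 8597 mm.

8597 mm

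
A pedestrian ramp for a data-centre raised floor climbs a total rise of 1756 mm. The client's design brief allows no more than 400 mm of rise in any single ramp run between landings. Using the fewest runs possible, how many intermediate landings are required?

4 intermediate landings

⌈1756/400⌉ = 5 ramp runs.
5 runs are separated by 4 intermediate landings.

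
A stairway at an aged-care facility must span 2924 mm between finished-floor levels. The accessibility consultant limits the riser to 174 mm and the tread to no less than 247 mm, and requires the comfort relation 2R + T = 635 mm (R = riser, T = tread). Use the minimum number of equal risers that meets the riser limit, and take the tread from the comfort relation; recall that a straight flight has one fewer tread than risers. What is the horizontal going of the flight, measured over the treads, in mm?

2924 / 174 = 16.80, so 17 risers are needed.
Each riser is 2924/17 = 172 mm (≤ 174 mm).
Tread T = 635 − 2 × 172 = 291 mm (≥ 247 mm).
Going = (17 − 1) × 291 = 4656 mm.

4656 mm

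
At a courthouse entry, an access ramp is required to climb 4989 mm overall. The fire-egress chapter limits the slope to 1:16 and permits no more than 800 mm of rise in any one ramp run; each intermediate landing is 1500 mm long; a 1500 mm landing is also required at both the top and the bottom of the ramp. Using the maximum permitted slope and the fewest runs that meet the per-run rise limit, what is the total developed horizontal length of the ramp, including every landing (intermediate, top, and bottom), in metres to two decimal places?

91.82 m

⌈4989/800⌉ = 7 ramp runs. That means 6 intermediate landings.
Horizontal run for 4989 mm of rise at 1:16 is 4989 × 16 = 79824 mm.
6 intermediate landings contribute 6 × 1500 = 9000 mm.
Top and bottom landings: 2 × 1500 = 3000 mm.
Total = 79824 + 9000 + 3000 = 91824 mm.
= 91.82 m.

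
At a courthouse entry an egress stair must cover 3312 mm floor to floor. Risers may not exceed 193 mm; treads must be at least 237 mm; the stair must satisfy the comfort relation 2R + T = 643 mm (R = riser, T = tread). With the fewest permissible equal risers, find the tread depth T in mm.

3312 / 193 = 17.16, so 18 risers are needed.
Each riser is 3312/18 = 184 mm (≤ 193 mm).
T = 643 − 2·184 = 275 mm, which satisfies the 237 mm minimum.

275 mm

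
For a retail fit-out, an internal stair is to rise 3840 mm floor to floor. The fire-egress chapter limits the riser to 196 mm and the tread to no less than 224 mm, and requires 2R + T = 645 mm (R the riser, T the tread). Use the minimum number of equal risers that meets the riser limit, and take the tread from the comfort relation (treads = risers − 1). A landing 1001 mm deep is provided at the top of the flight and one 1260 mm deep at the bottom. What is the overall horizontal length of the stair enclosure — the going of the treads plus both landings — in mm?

7220 mm

At most 196 each: 3840/196 = 19.59, giving 20 risers.
R = 3840 ÷ 20 = 192 mm.
T = 645 − 2·192 = 261 mm, which satisfies the 224 mm minimum.
20 risers give 19 treads; going = 19 × 261 = 4959 mm.
Add landings: 4959 + 1001 + 1260 = 7220 mm.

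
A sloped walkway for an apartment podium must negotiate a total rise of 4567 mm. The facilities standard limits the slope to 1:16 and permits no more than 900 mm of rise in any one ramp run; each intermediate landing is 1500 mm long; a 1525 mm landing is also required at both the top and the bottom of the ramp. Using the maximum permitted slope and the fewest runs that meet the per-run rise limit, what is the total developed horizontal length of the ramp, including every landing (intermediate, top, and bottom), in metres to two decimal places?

4567 / 900 = 5.074 → round up to 6 ramp runs. That means 5 intermediate landings.
Ramp run (horizontal) at 1:16: 4567 × 16 = 73072 mm.
Intermediate landings: 5 × 1500 = 7500 mm.
Top and bottom landings: 2 × 1525 = 3050 mm.
Total = 73072 + 7500 + 3050 = 83622 mm.
= 83.62 m.

83.62 m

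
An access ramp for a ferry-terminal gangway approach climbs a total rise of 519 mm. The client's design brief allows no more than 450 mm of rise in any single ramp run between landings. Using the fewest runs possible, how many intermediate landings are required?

1 intermediate landings

519 / 450 = 1.153 → round up to 2 ramp runs.
2 runs are separated by 1 intermediate landings.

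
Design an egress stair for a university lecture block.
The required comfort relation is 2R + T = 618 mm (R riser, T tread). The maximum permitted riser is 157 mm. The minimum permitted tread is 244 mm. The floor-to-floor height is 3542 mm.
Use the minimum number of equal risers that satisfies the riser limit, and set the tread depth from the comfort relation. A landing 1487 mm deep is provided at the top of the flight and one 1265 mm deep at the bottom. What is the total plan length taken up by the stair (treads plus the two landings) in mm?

3542 / 157 = 22.561 → round up to 23 risers.
Riser R = 3542 / 23 = 154 mm, within the 157 mm limit.
T = 618 − 2·154 = 310 mm, which satisfies the 244 mm minimum.
23 risers give 22 treads; going = 22 × 310 = 6820 mm.
Add landings: 6820 + 1487 + 1265 = 9572 mm.

9572 mm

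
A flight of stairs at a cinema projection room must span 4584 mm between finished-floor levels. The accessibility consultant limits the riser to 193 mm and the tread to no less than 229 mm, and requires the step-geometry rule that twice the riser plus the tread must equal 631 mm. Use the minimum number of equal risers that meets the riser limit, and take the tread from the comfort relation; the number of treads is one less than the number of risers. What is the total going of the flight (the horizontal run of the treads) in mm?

4584 / 193 = 23.751 → round up to 24 risers.
Each riser is 4584/24 = 191 mm (≤ 193 mm).
Tread T = 631 − 2 × 191 = 249 mm (≥ 229 mm).
Going = (24 − 1) × 249 = 5727 mm.

5727 mm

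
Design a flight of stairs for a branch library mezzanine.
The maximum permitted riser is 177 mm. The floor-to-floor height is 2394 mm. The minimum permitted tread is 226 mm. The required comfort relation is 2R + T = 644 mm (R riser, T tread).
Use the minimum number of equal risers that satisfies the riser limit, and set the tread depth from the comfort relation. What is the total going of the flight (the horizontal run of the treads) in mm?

2394 / 177 = 13.53, so 14 risers are needed.
Each riser is 2394/14 = 171 mm (≤ 177 mm).
From 2R + T = 644: T = 644 − 342 = 302 mm.
14 risers give 13 treads; going = 13 × 302 = 3926 mm.

3926 mm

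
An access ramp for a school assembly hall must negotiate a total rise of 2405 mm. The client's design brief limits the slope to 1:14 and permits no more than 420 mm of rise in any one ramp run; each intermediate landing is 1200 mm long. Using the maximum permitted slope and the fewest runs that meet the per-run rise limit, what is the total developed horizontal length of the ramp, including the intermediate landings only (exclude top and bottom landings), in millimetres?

At most 420 each: 2405/420 = 5.73, giving 6 ramp runs. That means 5 intermediate landings.
Horizontal run for 2405 mm of rise at 1:14 is 2405 × 14 = 33670 mm.
Intermediate landings: 5 × 1200 = 6000 mm.
Developed length = 33670 + 6000 = 39670 mm.

39670 mm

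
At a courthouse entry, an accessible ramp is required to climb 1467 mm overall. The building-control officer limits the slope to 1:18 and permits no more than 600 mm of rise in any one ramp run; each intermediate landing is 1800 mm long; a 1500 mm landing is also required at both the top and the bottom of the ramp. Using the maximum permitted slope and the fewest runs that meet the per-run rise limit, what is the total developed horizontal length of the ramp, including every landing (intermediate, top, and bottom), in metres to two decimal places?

⌈1467/600⌉ = 3 ramp runs. That means 2 intermediate landings.
Horizontal run for 1467 mm of rise at 1:18 is 1467 × 18 = 26406 mm.
Intermediate landings: 2 × 1800 = 3600 mm.
Top and bottom landings: 2 × 1500 = 3000 mm.
Total = 26406 + 3600 + 3000 = 33006 mm.
= 33.01 m.

33.01 m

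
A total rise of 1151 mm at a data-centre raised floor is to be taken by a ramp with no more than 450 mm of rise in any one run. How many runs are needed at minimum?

1151 / 450 = 2.56, so 3 ramp runs are needed.

3 runs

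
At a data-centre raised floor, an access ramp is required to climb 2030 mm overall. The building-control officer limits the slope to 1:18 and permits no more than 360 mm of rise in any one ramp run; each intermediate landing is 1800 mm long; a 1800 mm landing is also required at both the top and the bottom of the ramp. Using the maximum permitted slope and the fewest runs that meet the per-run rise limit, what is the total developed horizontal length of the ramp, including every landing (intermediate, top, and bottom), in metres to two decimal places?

49.14 m

⌈2030/360⌉ = 6 ramp runs. That means 5 intermediate landings.
Ramp run (horizontal) at 1:18: 2030 × 18 = 36540 mm.
5 intermediate landings contribute 5 × 1800 = 9000 mm.
Top and bottom landings: 2 × 1800 = 3600 mm.
Total = 36540 + 9000 + 3600 = 49140 mm.
= 49.14 m.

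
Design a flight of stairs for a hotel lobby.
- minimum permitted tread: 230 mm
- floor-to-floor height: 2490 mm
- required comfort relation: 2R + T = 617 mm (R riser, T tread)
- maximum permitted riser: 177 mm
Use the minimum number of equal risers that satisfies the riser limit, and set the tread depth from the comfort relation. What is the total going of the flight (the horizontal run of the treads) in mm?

2490 / 177 = 14.068 → round up to 15 risers.
Each riser is 2490/15 = 166 mm (≤ 177 mm).
T = 617 − 2·166 = 285 mm, which satisfies the 230 mm minimum.
Going = (15 − 1) × 285 = 3990 mm.

3990 mm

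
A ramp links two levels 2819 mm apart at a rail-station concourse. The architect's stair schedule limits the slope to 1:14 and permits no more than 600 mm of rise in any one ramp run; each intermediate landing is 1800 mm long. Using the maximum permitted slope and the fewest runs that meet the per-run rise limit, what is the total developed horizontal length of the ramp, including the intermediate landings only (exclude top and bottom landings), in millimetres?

At most 600 each: 2819/600 = 4.70, giving 5 ramp runs. That means 4 intermediate landings.
Ramp run (horizontal) at 1:14: 2819 × 14 = 39466 mm.
4 intermediate landings contribute 4 × 1800 = 7200 mm.
Developed length = 39466 + 7200 = 46666 mm.

46666 mm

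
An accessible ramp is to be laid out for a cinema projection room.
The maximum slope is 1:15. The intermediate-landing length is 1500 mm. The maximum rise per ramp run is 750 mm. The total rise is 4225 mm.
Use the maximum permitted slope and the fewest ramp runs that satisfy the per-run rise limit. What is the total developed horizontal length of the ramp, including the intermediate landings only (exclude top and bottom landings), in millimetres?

70875 mm

At most 750 each: 4225/750 = 5.63, giving 6 ramp runs. That means 5 intermediate landings.
Horizontal run for 4225 mm of rise at 1:15 is 4225 × 15 = 63375 mm.
5 intermediate landings contribute 5 × 1500 = 7500 mm.
Total developed length = 63375 + 7500 = 70875 mm.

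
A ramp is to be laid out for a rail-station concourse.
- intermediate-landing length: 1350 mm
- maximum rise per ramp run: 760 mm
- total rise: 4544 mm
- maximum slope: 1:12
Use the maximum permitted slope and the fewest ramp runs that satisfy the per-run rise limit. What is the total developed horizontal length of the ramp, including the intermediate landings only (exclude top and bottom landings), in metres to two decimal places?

4544 / 760 = 5.979 → round up to 6 ramp runs. That means 5 intermediate landings.
Ramp run (horizontal) at 1:12: 4544 × 12 = 54528 mm.
5 intermediate landings contribute 5 × 1350 = 6750 mm.
Total developed length = 54528 + 6750 = 61278 mm.
= 61.28 m.

61.28 m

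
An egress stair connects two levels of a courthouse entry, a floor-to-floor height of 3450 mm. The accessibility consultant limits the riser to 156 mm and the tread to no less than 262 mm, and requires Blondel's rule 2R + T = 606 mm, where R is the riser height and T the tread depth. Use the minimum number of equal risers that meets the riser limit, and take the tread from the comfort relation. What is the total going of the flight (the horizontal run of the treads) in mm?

6732 mm

⌈3450/156⌉ = 23 risers.
R = 3450 ÷ 23 = 150 mm.
Tread T = 606 − 2 × 150 = 306 mm (≥ 262 mm).
Going = (23 − 1) × 306 = 6732 mm.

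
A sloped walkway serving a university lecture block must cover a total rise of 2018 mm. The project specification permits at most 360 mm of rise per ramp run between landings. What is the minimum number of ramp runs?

At most 360 each: 2018/360 = 5.61, giving 6 ramp runs.

6 runs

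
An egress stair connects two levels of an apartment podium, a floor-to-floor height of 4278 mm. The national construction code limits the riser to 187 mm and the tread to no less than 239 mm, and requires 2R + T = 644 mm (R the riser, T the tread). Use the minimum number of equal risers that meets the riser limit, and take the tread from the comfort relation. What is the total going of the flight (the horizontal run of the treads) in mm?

At most 187 each: 4278/187 = 22.88, giving 23 risers.
Riser R = 4278 / 23 = 186 mm, within the 187 mm limit.
T = 644 − 2·186 = 272 mm, which satisfies the 239 mm minimum.
Going = (23 − 1) × 272 = 5984 mm.

5984 mm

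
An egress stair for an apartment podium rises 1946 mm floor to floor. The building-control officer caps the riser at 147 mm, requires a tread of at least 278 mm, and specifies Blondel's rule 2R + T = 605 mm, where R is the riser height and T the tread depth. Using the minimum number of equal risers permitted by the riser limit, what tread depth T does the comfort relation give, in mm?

327 mm

At most 147 each: 1946/147 = 13.24, giving 14 risers.
Each riser is 1946/14 = 139 mm (≤ 147 mm).
From 2R + T = 605: T = 605 − 278 = 327 mm.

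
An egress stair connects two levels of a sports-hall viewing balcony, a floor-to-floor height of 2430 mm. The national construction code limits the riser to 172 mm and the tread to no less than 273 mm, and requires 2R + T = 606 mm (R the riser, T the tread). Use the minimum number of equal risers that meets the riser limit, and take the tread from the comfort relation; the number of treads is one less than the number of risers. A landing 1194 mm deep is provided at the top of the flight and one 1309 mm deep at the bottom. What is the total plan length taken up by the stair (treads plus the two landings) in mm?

2430 / 172 = 14.128 → round up to 15 risers.
Each riser is 2430/15 = 162 mm (≤ 172 mm).
T = 606 − 2·162 = 282 mm, which satisfies the 273 mm minimum.
Treads = 15 − 1 = 14; going = 14 × 282 = 3948 mm.
Enclosure = 3948 + 1194 + 1309 = 6451 mm.

6451 mm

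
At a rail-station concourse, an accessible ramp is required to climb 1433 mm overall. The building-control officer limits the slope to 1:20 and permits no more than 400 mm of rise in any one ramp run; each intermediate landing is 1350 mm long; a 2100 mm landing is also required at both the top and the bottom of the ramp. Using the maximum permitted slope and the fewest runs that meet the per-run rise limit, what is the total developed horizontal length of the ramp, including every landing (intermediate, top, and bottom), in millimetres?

1433 / 400 = 3.583 → round up to 4 ramp runs. That means 3 intermediate landings.
Horizontal run for 1433 mm of rise at 1:20 is 1433 × 20 = 28660 mm.
Intermediate landings: 3 × 1350 = 4050 mm.
Top and bottom landings: 2 × 2100 = 4200 mm.
Total = 28660 + 4050 + 4200 = 36910 mm.

36910 mm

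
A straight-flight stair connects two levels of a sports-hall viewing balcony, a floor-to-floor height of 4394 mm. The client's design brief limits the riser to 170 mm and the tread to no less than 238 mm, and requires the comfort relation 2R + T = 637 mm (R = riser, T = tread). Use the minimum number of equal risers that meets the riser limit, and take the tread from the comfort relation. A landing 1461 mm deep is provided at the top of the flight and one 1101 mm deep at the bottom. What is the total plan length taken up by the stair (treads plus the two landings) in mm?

⌈4394/170⌉ = 26 risers.
Each riser is 4394/26 = 169 mm (≤ 170 mm).
T = 637 − 2·169 = 299 mm, which satisfies the 238 mm minimum.
26 risers give 25 treads; going = 25 × 299 = 7475 mm.
Add landings: 7475 + 1461 + 1101 = 10037 mm.

10037 mm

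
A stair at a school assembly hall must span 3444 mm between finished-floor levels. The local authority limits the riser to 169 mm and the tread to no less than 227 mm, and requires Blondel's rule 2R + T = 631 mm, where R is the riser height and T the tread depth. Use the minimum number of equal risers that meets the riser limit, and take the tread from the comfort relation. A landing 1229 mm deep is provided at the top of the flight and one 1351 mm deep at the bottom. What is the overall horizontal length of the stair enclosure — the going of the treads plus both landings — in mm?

8640 mm

⌈3444/169⌉ = 21 risers.
R = 3444 ÷ 21 = 164 mm.
From 2R + T = 631: T = 631 − 328 = 303 mm.
Going = (21 − 1) × 303 = 6060 mm.
Enclosure = 6060 + 1229 + 1351 = 8640 mm.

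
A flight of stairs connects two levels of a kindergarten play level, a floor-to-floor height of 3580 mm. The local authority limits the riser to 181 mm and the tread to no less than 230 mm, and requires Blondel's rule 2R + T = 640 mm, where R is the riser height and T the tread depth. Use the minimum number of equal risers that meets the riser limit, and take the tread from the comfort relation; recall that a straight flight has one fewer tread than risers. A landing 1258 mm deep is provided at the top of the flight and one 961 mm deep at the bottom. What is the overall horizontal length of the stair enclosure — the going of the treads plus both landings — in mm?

7577 mm

3580 / 181 = 19.779 → round up to 20 risers.
R = 3580 ÷ 20 = 179 mm.
From 2R + T = 640: T = 640 − 358 = 282 mm.
Going = (20 − 1) × 282 = 5358 mm.
Enclosure = 5358 + 1258 + 961 = 7577 mm.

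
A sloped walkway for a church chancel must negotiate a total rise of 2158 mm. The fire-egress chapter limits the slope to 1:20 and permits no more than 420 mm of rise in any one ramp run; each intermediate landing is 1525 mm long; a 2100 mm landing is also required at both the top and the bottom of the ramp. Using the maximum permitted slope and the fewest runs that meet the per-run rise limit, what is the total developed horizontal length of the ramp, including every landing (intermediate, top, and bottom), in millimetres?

2158 / 420 = 5.14, so 6 ramp runs are needed. That means 5 intermediate landings.
Ramp run (horizontal) at 1:20: 2158 × 20 = 43160 mm.
Intermediate landings: 5 × 1525 = 7625 mm.
Top and bottom landings: 2 × 2100 = 4200 mm.
Total = 43160 + 7625 + 4200 = 54985 mm.

54985 mm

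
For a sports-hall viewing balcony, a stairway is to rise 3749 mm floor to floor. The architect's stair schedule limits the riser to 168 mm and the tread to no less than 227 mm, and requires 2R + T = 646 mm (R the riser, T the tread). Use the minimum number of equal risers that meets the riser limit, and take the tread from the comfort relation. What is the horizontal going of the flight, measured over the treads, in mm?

⌈3749/168⌉ = 23 risers.
Each riser is 3749/23 = 163 mm (≤ 168 mm).
From 2R + T = 646: T = 646 − 326 = 320 mm.
Treads = 23 − 1 = 22; going = 22 × 320 = 7040 mm.

7040 mm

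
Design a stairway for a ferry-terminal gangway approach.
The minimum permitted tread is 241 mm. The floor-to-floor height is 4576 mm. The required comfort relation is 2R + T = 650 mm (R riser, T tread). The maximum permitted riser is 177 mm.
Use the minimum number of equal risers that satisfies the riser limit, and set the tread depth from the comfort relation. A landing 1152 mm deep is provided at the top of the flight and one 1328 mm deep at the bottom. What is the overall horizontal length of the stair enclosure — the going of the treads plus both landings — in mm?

⌈4576/177⌉ = 26 risers.
Riser R = 4576 / 26 = 176 mm, within the 177 mm limit.
From 2R + T = 650: T = 650 − 352 = 298 mm.
26 risers give 25 treads; going = 25 × 298 = 7450 mm.
Add landings: 7450 + 1152 + 1328 = 9930 mm.

9930 mm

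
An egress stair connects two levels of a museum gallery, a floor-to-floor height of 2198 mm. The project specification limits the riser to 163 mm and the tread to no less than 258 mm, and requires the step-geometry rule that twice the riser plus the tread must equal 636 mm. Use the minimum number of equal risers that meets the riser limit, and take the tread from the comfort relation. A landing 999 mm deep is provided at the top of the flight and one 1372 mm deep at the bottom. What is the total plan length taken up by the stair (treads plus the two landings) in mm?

⌈2198/163⌉ = 14 risers.
Each riser is 2198/14 = 157 mm (≤ 163 mm).
From 2R + T = 636: T = 636 − 314 = 322 mm.
Treads = 14 − 1 = 13; going = 13 × 322 = 4186 mm.
Add landings: 4186 + 999 + 1372 = 6557 mm.

6557 mm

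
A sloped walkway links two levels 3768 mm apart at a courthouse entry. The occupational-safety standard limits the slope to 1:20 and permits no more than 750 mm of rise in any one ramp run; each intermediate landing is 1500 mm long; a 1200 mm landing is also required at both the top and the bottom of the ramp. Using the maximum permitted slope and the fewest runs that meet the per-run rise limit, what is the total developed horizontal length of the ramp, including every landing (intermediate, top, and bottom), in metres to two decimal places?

85.26 m

At most 750 each: 3768/750 = 5.02, giving 6 ramp runs. That means 5 intermediate landings.
Horizontal run for 3768 mm of rise at 1:20 is 3768 × 20 = 75360 mm.
Intermediate landings: 5 × 1500 = 7500 mm.
Top and bottom landings: 2 × 1200 = 2400 mm.
Total = 75360 + 7500 + 2400 = 85260 mm.
= 85.26 m.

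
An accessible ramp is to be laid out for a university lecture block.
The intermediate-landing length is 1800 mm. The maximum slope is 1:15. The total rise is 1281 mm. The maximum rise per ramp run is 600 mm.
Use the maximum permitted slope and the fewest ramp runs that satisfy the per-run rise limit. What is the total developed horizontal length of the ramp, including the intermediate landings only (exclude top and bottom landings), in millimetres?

1281 / 600 = 2.135 → round up to 3 ramp runs. That means 2 intermediate landings.
Ramp run (horizontal) at 1:15: 1281 × 15 = 19215 mm.
2 intermediate landings contribute 2 × 1800 = 3600 mm.
Total developed length = 19215 + 3600 = 22815 mm.

22815 mm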